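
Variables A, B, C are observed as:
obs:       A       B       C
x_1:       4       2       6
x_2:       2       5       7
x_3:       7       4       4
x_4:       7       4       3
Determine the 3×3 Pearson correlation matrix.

Step 1 — column means:
  mean(A) = (4 + 2 + 7 + 7) / 4 = 20/4 = 5
  mean(B) = (2 + 5 + 4 + 4) / 4 = 15/4 = 3.75
  mean(C) = (6 + 7 + 4 + 3) / 4 = 20/4 = 5

Step 2 — sample variances and covariances s[i,j] = (1/(n-1)) · Σ_k (x_{k,i} - mean_i) · (x_{k,j} - mean_j), with n-1 = 3:
  s[A,A] = ((-1)·(-1) + (-3)·(-3) + (2)·(2) + (2)·(2)) / 3 = 18/3 = 6
  s[A,B] = ((-1)·(-1.75) + (-3)·(1.25) + (2)·(0.25) + (2)·(0.25)) / 3 = -1/3 = -0.3333
  s[A,C] = ((-1)·(1) + (-3)·(2) + (2)·(-1) + (2)·(-2)) / 3 = -13/3 = -4.3333
  s[B,B] = ((-1.75)·(-1.75) + (1.25)·(1.25) + (0.25)·(0.25) + (0.25)·(0.25)) / 3 = 4.75/3 = 1.5833
  s[B,C] = ((-1.75)·(1) + (1.25)·(2) + (0.25)·(-1) + (0.25)·(-2)) / 3 = 0/3 = 0
  s[C,C] = ((1)·(1) + (2)·(2) + (-1)·(-1) + (-2)·(-2)) / 3 = 10/3 = 3.3333
  Sample standard deviations s_i = √(s[i,i]):
  s(A) = √(6) = 2.4495
  s(B) = √(1.5833) = 1.2583
  s(C) = √(3.3333) = 1.8257

Step 3 — r_{ij} = s_{ij} / (s_i · s_j):
  r[A,A] = 1 (diagonal).
  r[A,B] = -0.3333 / (2.4495 · 1.2583) = -0.3333 / 3.0822 = -0.1081
  r[A,C] = -4.3333 / (2.4495 · 1.8257) = -4.3333 / 4.4721 = -0.969
  r[B,B] = 1 (diagonal).
  r[B,C] = 0 / (1.2583 · 1.8257) = 0 / 2.2973 = 0
  r[C,C] = 1 (diagonal).

R is symmetric with unit diagonal. Assembling:

R = [[1, -0.1081, -0.969],
 [-0.1081, 1, 0],
 [-0.969, 0, 1]]


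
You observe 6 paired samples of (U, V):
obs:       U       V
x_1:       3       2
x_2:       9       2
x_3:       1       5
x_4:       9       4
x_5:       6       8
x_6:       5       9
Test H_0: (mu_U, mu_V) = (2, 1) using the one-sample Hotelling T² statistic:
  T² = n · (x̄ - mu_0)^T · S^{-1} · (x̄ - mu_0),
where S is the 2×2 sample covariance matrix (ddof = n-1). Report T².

Step 1 — sample mean vector:
  mean(U) = (3 + 9 + 1 + 9 + 6 + 5) / 6 = 33/6 = 5.5
  mean(V) = (2 + 2 + 5 + 4 + 8 + 9) / 6 = 30/6 = 5
  x̄ = (5.5, 5),  deviation x̄ - mu_0 = (5.5, 5) - (2, 1) = (3.5, 4).

Step 2 — sample covariance matrix, S[i,j] = (1/(n-1)) · Σ_k (x_{k,i} - mean_i) · (x_{k,j} - mean_j), divisor n-1 = 5:
  S[U,U] = ((-2.5)·(-2.5) + (3.5)·(3.5) + (-4.5)·(-4.5) + (3.5)·(3.5) + (0.5)·(0.5) + (-0.5)·(-0.5)) / 5 = 51.5/5 = 10.3
  S[U,V] = ((-2.5)·(-3) + (3.5)·(-3) + (-4.5)·(0) + (3.5)·(-1) + (0.5)·(3) + (-0.5)·(4)) / 5 = -7/5 = -1.4
  S[V,V] = ((-3)·(-3) + (-3)·(-3) + (0)·(0) + (-1)·(-1) + (3)·(3) + (4)·(4)) / 5 = 44/5 = 8.8
  S = [[10.3, -1.4],
 [-1.4, 8.8]].

Step 3 — invert S. det(S) = 10.3·8.8 - (-1.4)² = 88.68.
  S^{-1} = (1/det) · [[d, -b], [-b, a]] = [[0.0992, 0.0158],
 [0.0158, 0.1161]].

Step 4 — quadratic form (x̄ - mu_0)^T · S^{-1} · (x̄ - mu_0):
  S^{-1} · (x̄ - mu_0) = (0.4105, 0.5198),
  (x̄ - mu_0)^T · [...] = (3.5)·(0.4105) + (4)·(0.5198) = 3.516.

Step 5 — scale by n: T² = 6 · 3.516 = 21.0961.

T² ≈ 21.0961


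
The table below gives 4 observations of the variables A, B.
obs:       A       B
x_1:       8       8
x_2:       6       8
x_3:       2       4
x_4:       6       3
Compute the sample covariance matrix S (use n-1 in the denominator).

Step 1 — column means:
  mean(A) = (8 + 6 + 2 + 6) / 4 = 22/4 = 5.5
  mean(B) = (8 + 8 + 4 + 3) / 4 = 23/4 = 5.75

Step 2 — sample covariance S[i,j] = (1/(n-1)) · Σ_k (x_{k,i} - mean_i) · (x_{k,j} - mean_j), with n-1 = 3.
  S[A,A] = ((2.5)·(2.5) + (0.5)·(0.5) + (-3.5)·(-3.5) + (0.5)·(0.5)) / 3 = 19/3 = 6.3333
  S[A,B] = ((2.5)·(2.25) + (0.5)·(2.25) + (-3.5)·(-1.75) + (0.5)·(-2.75)) / 3 = 11.5/3 = 3.8333
  S[B,B] = ((2.25)·(2.25) + (2.25)·(2.25) + (-1.75)·(-1.75) + (-2.75)·(-2.75)) / 3 = 20.75/3 = 6.9167

S is symmetric (S[j,i] = S[i,j]). Assembling:

S = [[6.3333, 3.8333],
 [3.8333, 6.9167]]


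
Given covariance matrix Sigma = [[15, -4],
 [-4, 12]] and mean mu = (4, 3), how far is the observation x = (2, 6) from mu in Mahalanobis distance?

Step 1 — centre the observation: (x - mu) = (-2, 3).

Step 2 — invert Sigma. det(Sigma) = 15·12 - (-4)² = 164.
  Sigma^{-1} = (1/det) · [[d, -b], [-b, a]] = [[0.0732, 0.0244],
 [0.0244, 0.0915]].

Step 3 — form the quadratic (x - mu)^T · Sigma^{-1} · (x - mu):
  Sigma^{-1} · (x - mu) = (-0.0732, 0.2256).
  (x - mu)^T · [Sigma^{-1} · (x - mu)] = (-2)·(-0.0732) + (3)·(0.2256) = 0.8232.

Step 4 — take square root: d = √(0.8232) ≈ 0.9073.

d(x, mu) = √(0.8232) ≈ 0.9073


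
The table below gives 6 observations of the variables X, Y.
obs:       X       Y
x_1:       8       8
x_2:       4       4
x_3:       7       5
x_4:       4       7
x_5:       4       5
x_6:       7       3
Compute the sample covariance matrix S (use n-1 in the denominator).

Step 1 — column means:
  mean(X) = (8 + 4 + 7 + 4 + 4 + 7) / 6 = 34/6 = 5.6667
  mean(Y) = (8 + 4 + 5 + 7 + 5 + 3) / 6 = 32/6 = 5.3333

Step 2 — sample covariance S[i,j] = (1/(n-1)) · Σ_k (x_{k,i} - mean_i) · (x_{k,j} - mean_j), with n-1 = 5.
  S[X,X] = ((2.3333)·(2.3333) + (-1.6667)·(-1.6667) + (1.3333)·(1.3333) + (-1.6667)·(-1.6667) + (-1.6667)·(-1.6667) + (1.3333)·(1.3333)) / 5 = 17.3333/5 = 3.4667
  S[X,Y] = ((2.3333)·(2.6667) + (-1.6667)·(-1.3333) + (1.3333)·(-0.3333) + (-1.6667)·(1.6667) + (-1.6667)·(-0.3333) + (1.3333)·(-2.3333)) / 5 = 2.6667/5 = 0.5333
  S[Y,Y] = ((2.6667)·(2.6667) + (-1.3333)·(-1.3333) + (-0.3333)·(-0.3333) + (1.6667)·(1.6667) + (-0.3333)·(-0.3333) + (-2.3333)·(-2.3333)) / 5 = 17.3333/5 = 3.4667

S is symmetric (S[j,i] = S[i,j]). Assembling:

S = [[3.4667, 0.5333],
 [0.5333, 3.4667]]


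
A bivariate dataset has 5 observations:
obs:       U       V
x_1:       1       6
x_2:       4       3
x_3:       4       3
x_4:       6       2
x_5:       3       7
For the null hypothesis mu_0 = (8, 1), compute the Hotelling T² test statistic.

Step 1 — sample mean vector:
  mean(U) = (1 + 4 + 4 + 6 + 3) / 5 = 18/5 = 3.6
  mean(V) = (6 + 3 + 3 + 2 + 7) / 5 = 21/5 = 4.2
  x̄ = (3.6, 4.2),  deviation x̄ - mu_0 = (3.6, 4.2) - (8, 1) = (-4.4, 3.2).

Step 2 — sample covariance matrix, S[i,j] = (1/(n-1)) · Σ_k (x_{k,i} - mean_i) · (x_{k,j} - mean_j), divisor n-1 = 4:
  S[U,U] = ((-2.6)·(-2.6) + (0.4)·(0.4) + (0.4)·(0.4) + (2.4)·(2.4) + (-0.6)·(-0.6)) / 4 = 13.2/4 = 3.3
  S[U,V] = ((-2.6)·(1.8) + (0.4)·(-1.2) + (0.4)·(-1.2) + (2.4)·(-2.2) + (-0.6)·(2.8)) / 4 = -12.6/4 = -3.15
  S[V,V] = ((1.8)·(1.8) + (-1.2)·(-1.2) + (-1.2)·(-1.2) + (-2.2)·(-2.2) + (2.8)·(2.8)) / 4 = 18.8/4 = 4.7
  S = [[3.3, -3.15],
 [-3.15, 4.7]].

Step 3 — invert S. det(S) = 3.3·4.7 - (-3.15)² = 5.5875.
  S^{-1} = (1/det) · [[d, -b], [-b, a]] = [[0.8412, 0.5638],
 [0.5638, 0.5906]].

Step 4 — quadratic form (x̄ - mu_0)^T · S^{-1} · (x̄ - mu_0):
  S^{-1} · (x̄ - mu_0) = (-1.8971, -0.5906),
  (x̄ - mu_0)^T · [...] = (-4.4)·(-1.8971) + (3.2)·(-0.5906) = 6.4573.

Step 5 — scale by n: T² = 5 · 6.4573 = 32.2864.

T² ≈ 32.2864


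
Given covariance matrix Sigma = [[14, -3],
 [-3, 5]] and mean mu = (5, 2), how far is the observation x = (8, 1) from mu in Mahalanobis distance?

Step 1 — centre the observation: (x - mu) = (3, -1).

Step 2 — invert Sigma. det(Sigma) = 14·5 - (-3)² = 61.
  Sigma^{-1} = (1/det) · [[d, -b], [-b, a]] = [[0.082, 0.0492],
 [0.0492, 0.2295]].

Step 3 — form the quadratic (x - mu)^T · Sigma^{-1} · (x - mu):
  Sigma^{-1} · (x - mu) = (0.1967, -0.082).
  (x - mu)^T · [Sigma^{-1} · (x - mu)] = (3)·(0.1967) + (-1)·(-0.082) = 0.6721.

Step 4 — take square root: d = √(0.6721) ≈ 0.8198.

d(x, mu) = √(0.6721) ≈ 0.8198


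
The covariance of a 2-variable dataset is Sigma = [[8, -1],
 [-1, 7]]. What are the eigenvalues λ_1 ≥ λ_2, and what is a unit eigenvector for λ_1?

Step 1 — characteristic polynomial of 2×2 Sigma:
  det(Sigma - λI) = λ² - trace · λ + det = 0.
  trace = 8 + 7 = 15, det = 8·7 - (-1)² = 55.
Step 2 — discriminant:
  Δ = trace² - 4·det = 225 - 220 = 5.
Step 3 — eigenvalues:
  λ = (trace ± √Δ)/2 = (15 ± 2.2361)/2,
  λ_1 = 8.618,  λ_2 = 6.382.

Step 4 — unit eigenvector for λ_1: solve (Sigma - λ_1 I)v = 0. First row:
  (8 - 8.618)·v_x + (-1)·v_y = 0, i.e. (-0.618)·v_x + (-1)·v_y = 0,
  so v ∝ (b, λ_1 - a) = (-1, 0.618); multiply by -1 so the first entry is positive: u = (1, -0.618).
  ||u|| = √((1)² + (-0.618)²) = √(1.382) ≈ 1.1756,
  v_1 = u/||u|| ≈ (0.8507, -0.5257) (||v_1|| = 1).

λ_1 = 8.618,  λ_2 = 6.382;  v_1 ≈ (0.8507, -0.5257)


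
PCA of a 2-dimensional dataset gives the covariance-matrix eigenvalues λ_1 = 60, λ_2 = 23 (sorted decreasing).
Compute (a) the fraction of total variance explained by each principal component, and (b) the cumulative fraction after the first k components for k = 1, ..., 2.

Step 1 — total variance = trace(Sigma) = Σ λ_i = 60 + 23 = 83.

Step 2 — fraction explained by component i = λ_i / Σ λ:
  PC1: 60/83 = 0.7229
  PC2: 23/83 = 0.2771

Step 3 — cumulative fraction after k components = (λ_1 + ... + λ_k) / Σ λ:
  k = 1: 60/83 = 0.7229
  k = 2: (60 + 23)/83 = 83/83 = 1

Summary (fraction, with percent):

explained: PC1 0.7229 (72.29%), PC2 0.2771 (27.71%);  cumulative: 0.7229, 1


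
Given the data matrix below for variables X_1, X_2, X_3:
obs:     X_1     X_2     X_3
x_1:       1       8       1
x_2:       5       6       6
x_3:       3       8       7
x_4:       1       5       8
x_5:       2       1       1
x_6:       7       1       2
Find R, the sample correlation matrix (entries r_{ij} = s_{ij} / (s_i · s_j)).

Step 1 — column means:
  mean(X_1) = (1 + 5 + 3 + 1 + 2 + 7) / 6 = 19/6 = 3.1667
  mean(X_2) = (8 + 6 + 8 + 5 + 1 + 1) / 6 = 29/6 = 4.8333
  mean(X_3) = (1 + 6 + 7 + 8 + 1 + 2) / 6 = 25/6 = 4.1667

Step 2 — sample variances and covariances s[i,j] = (1/(n-1)) · Σ_k (x_{k,i} - mean_i) · (x_{k,j} - mean_j), with n-1 = 5:
  s[X_1,X_1] = ((-2.1667)·(-2.1667) + (1.8333)·(1.8333) + (-0.1667)·(-0.1667) + (-2.1667)·(-2.1667) + (-1.1667)·(-1.1667) + (3.8333)·(3.8333)) / 5 = 28.8333/5 = 5.7667
  s[X_1,X_2] = ((-2.1667)·(3.1667) + (1.8333)·(1.1667) + (-0.1667)·(3.1667) + (-2.1667)·(0.1667) + (-1.1667)·(-3.8333) + (3.8333)·(-3.8333)) / 5 = -15.8333/5 = -3.1667
  s[X_1,X_3] = ((-2.1667)·(-3.1667) + (1.8333)·(1.8333) + (-0.1667)·(2.8333) + (-2.1667)·(3.8333) + (-1.1667)·(-3.1667) + (3.8333)·(-2.1667)) / 5 = -3.1667/5 = -0.6333
  s[X_2,X_2] = ((3.1667)·(3.1667) + (1.1667)·(1.1667) + (3.1667)·(3.1667) + (0.1667)·(0.1667) + (-3.8333)·(-3.8333) + (-3.8333)·(-3.8333)) / 5 = 50.8333/5 = 10.1667
  s[X_2,X_3] = ((3.1667)·(-3.1667) + (1.1667)·(1.8333) + (3.1667)·(2.8333) + (0.1667)·(3.8333) + (-3.8333)·(-3.1667) + (-3.8333)·(-2.1667)) / 5 = 22.1667/5 = 4.4333
  s[X_3,X_3] = ((-3.1667)·(-3.1667) + (1.8333)·(1.8333) + (2.8333)·(2.8333) + (3.8333)·(3.8333) + (-3.1667)·(-3.1667) + (-2.1667)·(-2.1667)) / 5 = 50.8333/5 = 10.1667
  Sample standard deviations s_i = √(s[i,i]):
  s(X_1) = √(5.7667) = 2.4014
  s(X_2) = √(10.1667) = 3.1885
  s(X_3) = √(10.1667) = 3.1885

Step 3 — r_{ij} = s_{ij} / (s_i · s_j):
  r[X_1,X_1] = 1 (diagonal).
  r[X_1,X_2] = -3.1667 / (2.4014 · 3.1885) = -3.1667 / 7.6569 = -0.4136
  r[X_1,X_3] = -0.6333 / (2.4014 · 3.1885) = -0.6333 / 7.6569 = -0.0827
  r[X_2,X_2] = 1 (diagonal).
  r[X_2,X_3] = 4.4333 / (3.1885 · 3.1885) = 4.4333 / 10.1667 = 0.4361
  r[X_3,X_3] = 1 (diagonal).

R is symmetric with unit diagonal. Assembling:

R = [[1, -0.4136, -0.0827],
 [-0.4136, 1, 0.4361],
 [-0.0827, 0.4361, 1]]


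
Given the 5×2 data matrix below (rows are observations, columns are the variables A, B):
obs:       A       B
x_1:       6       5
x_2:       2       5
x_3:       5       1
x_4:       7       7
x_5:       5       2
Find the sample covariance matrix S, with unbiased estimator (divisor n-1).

Step 1 — column means:
  mean(A) = (6 + 2 + 5 + 7 + 5) / 5 = 25/5 = 5
  mean(B) = (5 + 5 + 1 + 7 + 2) / 5 = 20/5 = 4

Step 2 — sample covariance S[i,j] = (1/(n-1)) · Σ_k (x_{k,i} - mean_i) · (x_{k,j} - mean_j), with n-1 = 4.
  S[A,A] = ((1)·(1) + (-3)·(-3) + (0)·(0) + (2)·(2) + (0)·(0)) / 4 = 14/4 = 3.5
  S[A,B] = ((1)·(1) + (-3)·(1) + (0)·(-3) + (2)·(3) + (0)·(-2)) / 4 = 4/4 = 1
  S[B,B] = ((1)·(1) + (1)·(1) + (-3)·(-3) + (3)·(3) + (-2)·(-2)) / 4 = 24/4 = 6

S is symmetric (S[j,i] = S[i,j]). Assembling:

S = [[3.5, 1],
 [1, 6]]


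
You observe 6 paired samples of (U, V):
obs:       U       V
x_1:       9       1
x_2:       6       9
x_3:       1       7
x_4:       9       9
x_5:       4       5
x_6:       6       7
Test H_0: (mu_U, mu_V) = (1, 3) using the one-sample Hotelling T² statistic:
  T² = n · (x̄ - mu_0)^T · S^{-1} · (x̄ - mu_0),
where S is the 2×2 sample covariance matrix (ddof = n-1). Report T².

Step 1 — sample mean vector:
  mean(U) = (9 + 6 + 1 + 9 + 4 + 6) / 6 = 35/6 = 5.8333
  mean(V) = (1 + 9 + 7 + 9 + 5 + 7) / 6 = 38/6 = 6.3333
  x̄ = (5.8333, 6.3333),  deviation x̄ - mu_0 = (5.8333, 6.3333) - (1, 3) = (4.8333, 3.3333).

Step 2 — sample covariance matrix, S[i,j] = (1/(n-1)) · Σ_k (x_{k,i} - mean_i) · (x_{k,j} - mean_j), divisor n-1 = 5:
  S[U,U] = ((3.1667)·(3.1667) + (0.1667)·(0.1667) + (-4.8333)·(-4.8333) + (3.1667)·(3.1667) + (-1.8333)·(-1.8333) + (0.1667)·(0.1667)) / 5 = 46.8333/5 = 9.3667
  S[U,V] = ((3.1667)·(-5.3333) + (0.1667)·(2.6667) + (-4.8333)·(0.6667) + (3.1667)·(2.6667) + (-1.8333)·(-1.3333) + (0.1667)·(0.6667)) / 5 = -8.6667/5 = -1.7333
  S[V,V] = ((-5.3333)·(-5.3333) + (2.6667)·(2.6667) + (0.6667)·(0.6667) + (2.6667)·(2.6667) + (-1.3333)·(-1.3333) + (0.6667)·(0.6667)) / 5 = 45.3333/5 = 9.0667
  S = [[9.3667, -1.7333],
 [-1.7333, 9.0667]].

Step 3 — invert S. det(S) = 9.3667·9.0667 - (-1.7333)² = 81.92.
  S^{-1} = (1/det) · [[d, -b], [-b, a]] = [[0.1107, 0.0212],
 [0.0212, 0.1143]].

Step 4 — quadratic form (x̄ - mu_0)^T · S^{-1} · (x̄ - mu_0):
  S^{-1} · (x̄ - mu_0) = (0.6055, 0.4834),
  (x̄ - mu_0)^T · [...] = (4.8333)·(0.6055) + (3.3333)·(0.4834) = 4.5378.

Step 5 — scale by n: T² = 6 · 4.5378 = 27.2266.

T² ≈ 27.2266


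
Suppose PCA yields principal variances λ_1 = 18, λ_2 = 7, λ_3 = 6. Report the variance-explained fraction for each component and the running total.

Step 1 — total variance = trace(Sigma) = Σ λ_i = 18 + 7 + 6 = 31.

Step 2 — fraction explained by component i = λ_i / Σ λ:
  PC1: 18/31 = 0.5806
  PC2: 7/31 = 0.2258
  PC3: 6/31 = 0.1935

Step 3 — cumulative fraction after k components = (λ_1 + ... + λ_k) / Σ λ:
  k = 1: 18/31 = 0.5806
  k = 2: (18 + 7)/31 = 25/31 = 0.8065
  k = 3: (18 + 7 + 6)/31 = 31/31 = 1

Summary (fraction, with percent):

explained: PC1 0.5806 (58.06%), PC2 0.2258 (22.58%), PC3 0.1935 (19.35%);  cumulative: 0.5806, 0.8065, 1


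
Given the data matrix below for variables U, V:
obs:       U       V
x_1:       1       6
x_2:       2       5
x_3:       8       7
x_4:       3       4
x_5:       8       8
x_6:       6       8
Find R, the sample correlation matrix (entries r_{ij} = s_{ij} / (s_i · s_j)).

Step 1 — column means:
  mean(U) = (1 + 2 + 8 + 3 + 8 + 6) / 6 = 28/6 = 4.6667
  mean(V) = (6 + 5 + 7 + 4 + 8 + 8) / 6 = 38/6 = 6.3333

Step 2 — sample variances and covariances s[i,j] = (1/(n-1)) · Σ_k (x_{k,i} - mean_i) · (x_{k,j} - mean_j), with n-1 = 5:
  s[U,U] = ((-3.6667)·(-3.6667) + (-2.6667)·(-2.6667) + (3.3333)·(3.3333) + (-1.6667)·(-1.6667) + (3.3333)·(3.3333) + (1.3333)·(1.3333)) / 5 = 47.3333/5 = 9.4667
  s[U,V] = ((-3.6667)·(-0.3333) + (-2.6667)·(-1.3333) + (3.3333)·(0.6667) + (-1.6667)·(-2.3333) + (3.3333)·(1.6667) + (1.3333)·(1.6667)) / 5 = 18.6667/5 = 3.7333
  s[V,V] = ((-0.3333)·(-0.3333) + (-1.3333)·(-1.3333) + (0.6667)·(0.6667) + (-2.3333)·(-2.3333) + (1.6667)·(1.6667) + (1.6667)·(1.6667)) / 5 = 13.3333/5 = 2.6667
  Sample standard deviations s_i = √(s[i,i]):
  s(U) = √(9.4667) = 3.0768
  s(V) = √(2.6667) = 1.633

Step 3 — r_{ij} = s_{ij} / (s_i · s_j):
  r[U,U] = 1 (diagonal).
  r[U,V] = 3.7333 / (3.0768 · 1.633) = 3.7333 / 5.0244 = 0.743
  r[V,V] = 1 (diagonal).

R is symmetric with unit diagonal. Assembling:

R = [[1, 0.743],
 [0.743, 1]]


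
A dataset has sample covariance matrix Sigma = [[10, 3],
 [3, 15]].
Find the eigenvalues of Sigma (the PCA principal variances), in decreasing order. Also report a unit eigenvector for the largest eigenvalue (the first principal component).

Step 1 — characteristic polynomial of 2×2 Sigma:
  det(Sigma - λI) = λ² - trace · λ + det = 0.
  trace = 10 + 15 = 25, det = 10·15 - (3)² = 141.
Step 2 — discriminant:
  Δ = trace² - 4·det = 625 - 564 = 61.
Step 3 — eigenvalues:
  λ = (trace ± √Δ)/2 = (25 ± 7.8102)/2,
  λ_1 = 16.4051,  λ_2 = 8.5949.

Step 4 — unit eigenvector for λ_1: solve (Sigma - λ_1 I)v = 0. First row:
  (10 - 16.4051)·v_x + (3)·v_y = 0, i.e. (-6.4051)·v_x + (3)·v_y = 0,
  so v ∝ (b, λ_1 - a) = (3, 6.4051) = u.
  ||u|| = √((3)² + (6.4051)²) = √(50.0256) ≈ 7.0729,
  v_1 = u/||u|| ≈ (0.4242, 0.9056) (||v_1|| = 1).

λ_1 = 16.4051,  λ_2 = 8.5949;  v_1 ≈ (0.4242, 0.9056)


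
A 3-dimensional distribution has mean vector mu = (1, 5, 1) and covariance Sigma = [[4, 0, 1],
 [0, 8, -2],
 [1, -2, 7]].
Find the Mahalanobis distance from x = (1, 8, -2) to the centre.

Step 1 — centre the observation: (x - mu) = (0, 3, -3).

Step 2 — invert Sigma (cofactor / det for 3×3, or solve directly):
  Sigma^{-1} = [[0.26, -0.01, -0.04],
 [-0.01, 0.135, 0.04],
 [-0.04, 0.04, 0.16]].

Step 3 — form the quadratic (x - mu)^T · Sigma^{-1} · (x - mu):
  Sigma^{-1} · (x - mu) = (0.09, 0.285, -0.36).
  (x - mu)^T · [Sigma^{-1} · (x - mu)] = (0)·(0.09) + (3)·(0.285) + (-3)·(-0.36) = 1.935.

Step 4 — take square root: d = √(1.935) ≈ 1.391.

d(x, mu) = √(1.935) ≈ 1.391


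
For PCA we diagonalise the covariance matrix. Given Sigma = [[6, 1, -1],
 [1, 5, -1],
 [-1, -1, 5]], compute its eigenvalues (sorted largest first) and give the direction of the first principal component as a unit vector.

Step 1 — characteristic polynomial p(λ) = det(λI - Sigma) = λ³ - tr·λ² + c_1·λ - det, where tr = trace, c_1 = sum of the principal 2×2 minors, det = det(Sigma):
  tr = 6 + 5 + 5 = 16,
  c_1 = (6·5 - (1)²) + (6·5 - (-1)²) + (5·5 - (-1)²) = 29 + 29 + 24 = 82,
  det = 6·(5·5 - (-1)²) - (1)·((1)·5 - (-1)·(-1)) + (-1)·((1)·(-1) - 5·(-1)) = 6·(24) - (1)·(4) + (-1)·(4) = 136.
  So p(λ) = λ³ - 16λ² + 82λ - 136.
Step 2 — look for an integer root (rational root theorem: any rational root is an integer divisor of 136). Testing λ = 4:
  p(4) = 64 - 256 + 328 - 136 = 0  ✓
  Dividing out (λ - 4): p(λ) = (λ - 4)(λ² - 12λ + 34).
Step 3 — remaining eigenvalues from the quadratic λ² - 12λ + 34 = 0:
  Δ = 12² - 4·34 = 144 - 136 = 8,  λ = (12 ± √8)/2 = (12 ± 2.8284)/2 ≈ 7.4142 or 4.5858.
  Sorted: λ_1 = 7.4142,  λ_2 = 4.5858,  λ_3 = 4  (check: sum = 16 = tr ✓).

Step 4 — unit eigenvector for λ_1 ≈ 7.4142: v spans the null space of (Sigma - λ_1 I), whose rows are
  r_1 = (-1.4142, 1, -1),  r_2 = (1, -2.4142, -1),  r_3 = (-1, -1, -2.4142).
  v is orthogonal to every row, so take v ∝ r_1 × r_2 = ((1)·(-1) - (-1)·(-2.4142), (-1)·(1) - (-1.4142)·(-1), (-1.4142)·(-2.4142) - (1)·(1)) ≈ (-3.4142, -2.4142, 2.4142).
  Rescale (multiply by -1 so the first nonzero entry is positive): u = (3.4142, 2.4142, -2.4142).
  ||u|| = √((3.4142)² + (2.4142)² + (-2.4142)²) = √(23.3137) ≈ 4.8284,  v_1 = u/||u|| ≈ (0.7071, 0.5, -0.5) (||v_1|| = 1).

λ_1 = 7.4142,  λ_2 = 4.5858,  λ_3 = 4;  v_1 ≈ (0.7071, 0.5, -0.5)


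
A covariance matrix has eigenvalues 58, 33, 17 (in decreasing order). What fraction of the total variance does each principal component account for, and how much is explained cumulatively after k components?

Step 1 — total variance = trace(Sigma) = Σ λ_i = 58 + 33 + 17 = 108.

Step 2 — fraction explained by component i = λ_i / Σ λ:
  PC1: 58/108 = 0.537
  PC2: 33/108 = 0.3056
  PC3: 17/108 = 0.1574

Step 3 — cumulative fraction after k components = (λ_1 + ... + λ_k) / Σ λ:
  k = 1: 58/108 = 0.537
  k = 2: (58 + 33)/108 = 91/108 = 0.8426
  k = 3: (58 + 33 + 17)/108 = 108/108 = 1

Summary (fraction, with percent):

explained: PC1 0.537 (53.7%), PC2 0.3056 (30.56%), PC3 0.1574 (15.74%);  cumulative: 0.537, 0.8426, 1


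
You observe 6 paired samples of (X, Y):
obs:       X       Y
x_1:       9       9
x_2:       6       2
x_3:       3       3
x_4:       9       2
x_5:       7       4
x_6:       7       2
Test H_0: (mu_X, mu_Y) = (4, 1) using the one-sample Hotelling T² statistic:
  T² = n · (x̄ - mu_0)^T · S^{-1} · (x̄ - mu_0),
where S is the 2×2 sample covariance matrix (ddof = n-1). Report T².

Step 1 — sample mean vector:
  mean(X) = (9 + 6 + 3 + 9 + 7 + 7) / 6 = 41/6 = 6.8333
  mean(Y) = (9 + 2 + 3 + 2 + 4 + 2) / 6 = 22/6 = 3.6667
  x̄ = (6.8333, 3.6667),  deviation x̄ - mu_0 = (6.8333, 3.6667) - (4, 1) = (2.8333, 2.6667).

Step 2 — sample covariance matrix, S[i,j] = (1/(n-1)) · Σ_k (x_{k,i} - mean_i) · (x_{k,j} - mean_j), divisor n-1 = 5:
  S[X,X] = ((2.1667)·(2.1667) + (-0.8333)·(-0.8333) + (-3.8333)·(-3.8333) + (2.1667)·(2.1667) + (0.1667)·(0.1667) + (0.1667)·(0.1667)) / 5 = 24.8333/5 = 4.9667
  S[X,Y] = ((2.1667)·(5.3333) + (-0.8333)·(-1.6667) + (-3.8333)·(-0.6667) + (2.1667)·(-1.6667) + (0.1667)·(0.3333) + (0.1667)·(-1.6667)) / 5 = 11.6667/5 = 2.3333
  S[Y,Y] = ((5.3333)·(5.3333) + (-1.6667)·(-1.6667) + (-0.6667)·(-0.6667) + (-1.6667)·(-1.6667) + (0.3333)·(0.3333) + (-1.6667)·(-1.6667)) / 5 = 37.3333/5 = 7.4667
  S = [[4.9667, 2.3333],
 [2.3333, 7.4667]].

Step 3 — invert S. det(S) = 4.9667·7.4667 - (2.3333)² = 31.64.
  S^{-1} = (1/det) · [[d, -b], [-b, a]] = [[0.236, -0.0737],
 [-0.0737, 0.157]].

Step 4 — quadratic form (x̄ - mu_0)^T · S^{-1} · (x̄ - mu_0):
  S^{-1} · (x̄ - mu_0) = (0.472, 0.2097),
  (x̄ - mu_0)^T · [...] = (2.8333)·(0.472) + (2.6667)·(0.2097) = 1.8963.

Step 5 — scale by n: T² = 6 · 1.8963 = 11.378.

T² ≈ 11.378


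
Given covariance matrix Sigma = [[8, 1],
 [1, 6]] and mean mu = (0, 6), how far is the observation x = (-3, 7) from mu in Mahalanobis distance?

Step 1 — centre the observation: (x - mu) = (-3, 1).

Step 2 — invert Sigma. det(Sigma) = 8·6 - (1)² = 47.
  Sigma^{-1} = (1/det) · [[d, -b], [-b, a]] = [[0.1277, -0.0213],
 [-0.0213, 0.1702]].

Step 3 — form the quadratic (x - mu)^T · Sigma^{-1} · (x - mu):
  Sigma^{-1} · (x - mu) = (-0.4043, 0.234).
  (x - mu)^T · [Sigma^{-1} · (x - mu)] = (-3)·(-0.4043) + (1)·(0.234) = 1.4468.

Step 4 — take square root: d = √(1.4468) ≈ 1.2028.

d(x, mu) = √(1.4468) ≈ 1.2028


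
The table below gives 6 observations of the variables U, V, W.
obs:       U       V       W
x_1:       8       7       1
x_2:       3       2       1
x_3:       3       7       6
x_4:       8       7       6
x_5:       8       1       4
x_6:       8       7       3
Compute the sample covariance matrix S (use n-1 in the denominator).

Step 1 — column means:
  mean(U) = (8 + 3 + 3 + 8 + 8 + 8) / 6 = 38/6 = 6.3333
  mean(V) = (7 + 2 + 7 + 7 + 1 + 7) / 6 = 31/6 = 5.1667
  mean(W) = (1 + 1 + 6 + 6 + 4 + 3) / 6 = 21/6 = 3.5

Step 2 — sample covariance S[i,j] = (1/(n-1)) · Σ_k (x_{k,i} - mean_i) · (x_{k,j} - mean_j), with n-1 = 5.
  S[U,U] = ((1.6667)·(1.6667) + (-3.3333)·(-3.3333) + (-3.3333)·(-3.3333) + (1.6667)·(1.6667) + (1.6667)·(1.6667) + (1.6667)·(1.6667)) / 5 = 33.3333/5 = 6.6667
  S[U,V] = ((1.6667)·(1.8333) + (-3.3333)·(-3.1667) + (-3.3333)·(1.8333) + (1.6667)·(1.8333) + (1.6667)·(-4.1667) + (1.6667)·(1.8333)) / 5 = 6.6667/5 = 1.3333
  S[U,W] = ((1.6667)·(-2.5) + (-3.3333)·(-2.5) + (-3.3333)·(2.5) + (1.6667)·(2.5) + (1.6667)·(0.5) + (1.6667)·(-0.5)) / 5 = 0/5 = 0
  S[V,V] = ((1.8333)·(1.8333) + (-3.1667)·(-3.1667) + (1.8333)·(1.8333) + (1.8333)·(1.8333) + (-4.1667)·(-4.1667) + (1.8333)·(1.8333)) / 5 = 40.8333/5 = 8.1667
  S[V,W] = ((1.8333)·(-2.5) + (-3.1667)·(-2.5) + (1.8333)·(2.5) + (1.8333)·(2.5) + (-4.1667)·(0.5) + (1.8333)·(-0.5)) / 5 = 9.5/5 = 1.9
  S[W,W] = ((-2.5)·(-2.5) + (-2.5)·(-2.5) + (2.5)·(2.5) + (2.5)·(2.5) + (0.5)·(0.5) + (-0.5)·(-0.5)) / 5 = 25.5/5 = 5.1

S is symmetric (S[j,i] = S[i,j]). Assembling:

S = [[6.6667, 1.3333, 0],
 [1.3333, 8.1667, 1.9],
 [0, 1.9, 5.1]]


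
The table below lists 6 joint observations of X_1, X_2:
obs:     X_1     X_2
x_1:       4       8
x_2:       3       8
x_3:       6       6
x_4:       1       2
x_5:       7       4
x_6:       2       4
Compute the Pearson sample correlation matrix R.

Step 1 — column means:
  mean(X_1) = (4 + 3 + 6 + 1 + 7 + 2) / 6 = 23/6 = 3.8333
  mean(X_2) = (8 + 8 + 6 + 2 + 4 + 4) / 6 = 32/6 = 5.3333

Step 2 — sample variances and covariances s[i,j] = (1/(n-1)) · Σ_k (x_{k,i} - mean_i) · (x_{k,j} - mean_j), with n-1 = 5:
  s[X_1,X_1] = ((0.1667)·(0.1667) + (-0.8333)·(-0.8333) + (2.1667)·(2.1667) + (-2.8333)·(-2.8333) + (3.1667)·(3.1667) + (-1.8333)·(-1.8333)) / 5 = 26.8333/5 = 5.3667
  s[X_1,X_2] = ((0.1667)·(2.6667) + (-0.8333)·(2.6667) + (2.1667)·(0.6667) + (-2.8333)·(-3.3333) + (3.1667)·(-1.3333) + (-1.8333)·(-1.3333)) / 5 = 7.3333/5 = 1.4667
  s[X_2,X_2] = ((2.6667)·(2.6667) + (2.6667)·(2.6667) + (0.6667)·(0.6667) + (-3.3333)·(-3.3333) + (-1.3333)·(-1.3333) + (-1.3333)·(-1.3333)) / 5 = 29.3333/5 = 5.8667
  Sample standard deviations s_i = √(s[i,i]):
  s(X_1) = √(5.3667) = 2.3166
  s(X_2) = √(5.8667) = 2.4221

Step 3 — r_{ij} = s_{ij} / (s_i · s_j):
  r[X_1,X_1] = 1 (diagonal).
  r[X_1,X_2] = 1.4667 / (2.3166 · 2.4221) = 1.4667 / 5.6111 = 0.2614
  r[X_2,X_2] = 1 (diagonal).

R is symmetric with unit diagonal. Assembling:

R = [[1, 0.2614],
 [0.2614, 1]]


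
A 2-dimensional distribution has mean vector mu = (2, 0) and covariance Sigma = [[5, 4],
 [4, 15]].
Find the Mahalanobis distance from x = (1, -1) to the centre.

Step 1 — centre the observation: (x - mu) = (-1, -1).

Step 2 — invert Sigma. det(Sigma) = 5·15 - (4)² = 59.
  Sigma^{-1} = (1/det) · [[d, -b], [-b, a]] = [[0.2542, -0.0678],
 [-0.0678, 0.0847]].

Step 3 — form the quadratic (x - mu)^T · Sigma^{-1} · (x - mu):
  Sigma^{-1} · (x - mu) = (-0.1864, -0.0169).
  (x - mu)^T · [Sigma^{-1} · (x - mu)] = (-1)·(-0.1864) + (-1)·(-0.0169) = 0.2034.

Step 4 — take square root: d = √(0.2034) ≈ 0.451.

d(x, mu) = √(0.2034) ≈ 0.451


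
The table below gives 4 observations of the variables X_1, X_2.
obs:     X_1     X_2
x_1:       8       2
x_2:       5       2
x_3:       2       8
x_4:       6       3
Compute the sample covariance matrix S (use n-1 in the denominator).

Step 1 — column means:
  mean(X_1) = (8 + 5 + 2 + 6) / 4 = 21/4 = 5.25
  mean(X_2) = (2 + 2 + 8 + 3) / 4 = 15/4 = 3.75

Step 2 — sample covariance S[i,j] = (1/(n-1)) · Σ_k (x_{k,i} - mean_i) · (x_{k,j} - mean_j), with n-1 = 3.
  S[X_1,X_1] = ((2.75)·(2.75) + (-0.25)·(-0.25) + (-3.25)·(-3.25) + (0.75)·(0.75)) / 3 = 18.75/3 = 6.25
  S[X_1,X_2] = ((2.75)·(-1.75) + (-0.25)·(-1.75) + (-3.25)·(4.25) + (0.75)·(-0.75)) / 3 = -18.75/3 = -6.25
  S[X_2,X_2] = ((-1.75)·(-1.75) + (-1.75)·(-1.75) + (4.25)·(4.25) + (-0.75)·(-0.75)) / 3 = 24.75/3 = 8.25

S is symmetric (S[j,i] = S[i,j]). Assembling:

S = [[6.25, -6.25],
 [-6.25, 8.25]]


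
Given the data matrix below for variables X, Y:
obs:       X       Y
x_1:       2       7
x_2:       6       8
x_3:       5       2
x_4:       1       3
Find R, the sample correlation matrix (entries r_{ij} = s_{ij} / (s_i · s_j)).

Step 1 — column means:
  mean(X) = (2 + 6 + 5 + 1) / 4 = 14/4 = 3.5
  mean(Y) = (7 + 8 + 2 + 3) / 4 = 20/4 = 5

Step 2 — sample variances and covariances s[i,j] = (1/(n-1)) · Σ_k (x_{k,i} - mean_i) · (x_{k,j} - mean_j), with n-1 = 3:
  s[X,X] = ((-1.5)·(-1.5) + (2.5)·(2.5) + (1.5)·(1.5) + (-2.5)·(-2.5)) / 3 = 17/3 = 5.6667
  s[X,Y] = ((-1.5)·(2) + (2.5)·(3) + (1.5)·(-3) + (-2.5)·(-2)) / 3 = 5/3 = 1.6667
  s[Y,Y] = ((2)·(2) + (3)·(3) + (-3)·(-3) + (-2)·(-2)) / 3 = 26/3 = 8.6667
  Sample standard deviations s_i = √(s[i,i]):
  s(X) = √(5.6667) = 2.3805
  s(Y) = √(8.6667) = 2.9439

Step 3 — r_{ij} = s_{ij} / (s_i · s_j):
  r[X,X] = 1 (diagonal).
  r[X,Y] = 1.6667 / (2.3805 · 2.9439) = 1.6667 / 7.0079 = 0.2378
  r[Y,Y] = 1 (diagonal).

R is symmetric with unit diagonal. Assembling:

R = [[1, 0.2378],
 [0.2378, 1]]


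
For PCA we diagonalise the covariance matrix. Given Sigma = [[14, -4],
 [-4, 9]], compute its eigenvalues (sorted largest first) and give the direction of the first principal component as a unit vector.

Step 1 — characteristic polynomial of 2×2 Sigma:
  det(Sigma - λI) = λ² - trace · λ + det = 0.
  trace = 14 + 9 = 23, det = 14·9 - (-4)² = 110.
Step 2 — discriminant:
  Δ = trace² - 4·det = 529 - 440 = 89.
Step 3 — eigenvalues:
  λ = (trace ± √Δ)/2 = (23 ± 9.434)/2,
  λ_1 = 16.217,  λ_2 = 6.783.

Step 4 — unit eigenvector for λ_1: solve (Sigma - λ_1 I)v = 0. First row:
  (14 - 16.217)·v_x + (-4)·v_y = 0, i.e. (-2.217)·v_x + (-4)·v_y = 0,
  so v ∝ (b, λ_1 - a) = (-4, 2.217); multiply by -1 so the first entry is positive: u = (4, -2.217).
  ||u|| = √((4)² + (-2.217)²) = √(20.915) ≈ 4.5733,
  v_1 = u/||u|| ≈ (0.8746, -0.4848) (||v_1|| = 1).

λ_1 = 16.217,  λ_2 = 6.783;  v_1 ≈ (0.8746, -0.4848)


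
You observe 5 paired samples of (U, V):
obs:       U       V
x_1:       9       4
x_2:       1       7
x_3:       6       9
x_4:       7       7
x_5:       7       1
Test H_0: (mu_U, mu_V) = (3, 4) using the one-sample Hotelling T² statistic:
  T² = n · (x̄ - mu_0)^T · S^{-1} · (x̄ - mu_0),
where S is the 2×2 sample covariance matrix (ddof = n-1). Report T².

Step 1 — sample mean vector:
  mean(U) = (9 + 1 + 6 + 7 + 7) / 5 = 30/5 = 6
  mean(V) = (4 + 7 + 9 + 7 + 1) / 5 = 28/5 = 5.6
  x̄ = (6, 5.6),  deviation x̄ - mu_0 = (6, 5.6) - (3, 4) = (3, 1.6).

Step 2 — sample covariance matrix, S[i,j] = (1/(n-1)) · Σ_k (x_{k,i} - mean_i) · (x_{k,j} - mean_j), divisor n-1 = 4:
  S[U,U] = ((3)·(3) + (-5)·(-5) + (0)·(0) + (1)·(1) + (1)·(1)) / 4 = 36/4 = 9
  S[U,V] = ((3)·(-1.6) + (-5)·(1.4) + (0)·(3.4) + (1)·(1.4) + (1)·(-4.6)) / 4 = -15/4 = -3.75
  S[V,V] = ((-1.6)·(-1.6) + (1.4)·(1.4) + (3.4)·(3.4) + (1.4)·(1.4) + (-4.6)·(-4.6)) / 4 = 39.2/4 = 9.8
  S = [[9, -3.75],
 [-3.75, 9.8]].

Step 3 — invert S. det(S) = 9·9.8 - (-3.75)² = 74.1375.
  S^{-1} = (1/det) · [[d, -b], [-b, a]] = [[0.1322, 0.0506],
 [0.0506, 0.1214]].

Step 4 — quadratic form (x̄ - mu_0)^T · S^{-1} · (x̄ - mu_0):
  S^{-1} · (x̄ - mu_0) = (0.4775, 0.346),
  (x̄ - mu_0)^T · [...] = (3)·(0.4775) + (1.6)·(0.346) = 1.986.

Step 5 — scale by n: T² = 5 · 1.986 = 9.9302.

T² ≈ 9.9302


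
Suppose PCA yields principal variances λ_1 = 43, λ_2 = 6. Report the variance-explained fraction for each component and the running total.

Step 1 — total variance = trace(Sigma) = Σ λ_i = 43 + 6 = 49.

Step 2 — fraction explained by component i = λ_i / Σ λ:
  PC1: 43/49 = 0.8776
  PC2: 6/49 = 0.1224

Step 3 — cumulative fraction after k components = (λ_1 + ... + λ_k) / Σ λ:
  k = 1: 43/49 = 0.8776
  k = 2: (43 + 6)/49 = 49/49 = 1

Summary (fraction, with percent):

explained: PC1 0.8776 (87.76%), PC2 0.1224 (12.24%);  cumulative: 0.8776, 1


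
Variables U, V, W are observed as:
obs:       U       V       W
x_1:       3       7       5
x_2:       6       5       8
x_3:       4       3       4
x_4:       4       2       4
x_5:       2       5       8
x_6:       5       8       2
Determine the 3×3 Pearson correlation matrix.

Step 1 — column means:
  mean(U) = (3 + 6 + 4 + 4 + 2 + 5) / 6 = 24/6 = 4
  mean(V) = (7 + 5 + 3 + 2 + 5 + 8) / 6 = 30/6 = 5
  mean(W) = (5 + 8 + 4 + 4 + 8 + 2) / 6 = 31/6 = 5.1667

Step 2 — sample variances and covariances s[i,j] = (1/(n-1)) · Σ_k (x_{k,i} - mean_i) · (x_{k,j} - mean_j), with n-1 = 5:
  s[U,U] = ((-1)·(-1) + (2)·(2) + (0)·(0) + (0)·(0) + (-2)·(-2) + (1)·(1)) / 5 = 10/5 = 2
  s[U,V] = ((-1)·(2) + (2)·(0) + (0)·(-2) + (0)·(-3) + (-2)·(0) + (1)·(3)) / 5 = 1/5 = 0.2
  s[U,W] = ((-1)·(-0.1667) + (2)·(2.8333) + (0)·(-1.1667) + (0)·(-1.1667) + (-2)·(2.8333) + (1)·(-3.1667)) / 5 = -3/5 = -0.6
  s[V,V] = ((2)·(2) + (0)·(0) + (-2)·(-2) + (-3)·(-3) + (0)·(0) + (3)·(3)) / 5 = 26/5 = 5.2
  s[V,W] = ((2)·(-0.1667) + (0)·(2.8333) + (-2)·(-1.1667) + (-3)·(-1.1667) + (0)·(2.8333) + (3)·(-3.1667)) / 5 = -4/5 = -0.8
  s[W,W] = ((-0.1667)·(-0.1667) + (2.8333)·(2.8333) + (-1.1667)·(-1.1667) + (-1.1667)·(-1.1667) + (2.8333)·(2.8333) + (-3.1667)·(-3.1667)) / 5 = 28.8333/5 = 5.7667
  Sample standard deviations s_i = √(s[i,i]):
  s(U) = √(2) = 1.4142
  s(V) = √(5.2) = 2.2804
  s(W) = √(5.7667) = 2.4014

Step 3 — r_{ij} = s_{ij} / (s_i · s_j):
  r[U,U] = 1 (diagonal).
  r[U,V] = 0.2 / (1.4142 · 2.2804) = 0.2 / 3.2249 = 0.062
  r[U,W] = -0.6 / (1.4142 · 2.4014) = -0.6 / 3.3961 = -0.1767
  r[V,V] = 1 (diagonal).
  r[V,W] = -0.8 / (2.2804 · 2.4014) = -0.8 / 5.476 = -0.1461
  r[W,W] = 1 (diagonal).

R is symmetric with unit diagonal. Assembling:

R = [[1, 0.062, -0.1767],
 [0.062, 1, -0.1461],
 [-0.1767, -0.1461, 1]]


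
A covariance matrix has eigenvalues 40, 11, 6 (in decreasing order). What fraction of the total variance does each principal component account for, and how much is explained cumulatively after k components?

Step 1 — total variance = trace(Sigma) = Σ λ_i = 40 + 11 + 6 = 57.

Step 2 — fraction explained by component i = λ_i / Σ λ:
  PC1: 40/57 = 0.7018
  PC2: 11/57 = 0.193
  PC3: 6/57 = 0.1053

Step 3 — cumulative fraction after k components = (λ_1 + ... + λ_k) / Σ λ:
  k = 1: 40/57 = 0.7018
  k = 2: (40 + 11)/57 = 51/57 = 0.8947
  k = 3: (40 + 11 + 6)/57 = 57/57 = 1

Summary (fraction, with percent):

explained: PC1 0.7018 (70.18%), PC2 0.193 (19.3%), PC3 0.1053 (10.53%);  cumulative: 0.7018, 0.8947, 1


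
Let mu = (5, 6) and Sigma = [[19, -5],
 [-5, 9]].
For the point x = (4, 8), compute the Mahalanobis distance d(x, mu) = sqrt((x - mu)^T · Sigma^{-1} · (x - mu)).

Step 1 — centre the observation: (x - mu) = (-1, 2).

Step 2 — invert Sigma. det(Sigma) = 19·9 - (-5)² = 146.
  Sigma^{-1} = (1/det) · [[d, -b], [-b, a]] = [[0.0616, 0.0342],
 [0.0342, 0.1301]].

Step 3 — form the quadratic (x - mu)^T · Sigma^{-1} · (x - mu):
  Sigma^{-1} · (x - mu) = (0.0068, 0.226).
  (x - mu)^T · [Sigma^{-1} · (x - mu)] = (-1)·(0.0068) + (2)·(0.226) = 0.4452.

Step 4 — take square root: d = √(0.4452) ≈ 0.6672.

d(x, mu) = √(0.4452) ≈ 0.6672


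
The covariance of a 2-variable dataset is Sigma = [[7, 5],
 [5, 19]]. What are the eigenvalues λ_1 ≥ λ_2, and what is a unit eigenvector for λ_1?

Step 1 — characteristic polynomial of 2×2 Sigma:
  det(Sigma - λI) = λ² - trace · λ + det = 0.
  trace = 7 + 19 = 26, det = 7·19 - (5)² = 108.
Step 2 — discriminant:
  Δ = trace² - 4·det = 676 - 432 = 244.
Step 3 — eigenvalues:
  λ = (trace ± √Δ)/2 = (26 ± 15.6205)/2,
  λ_1 = 20.8102,  λ_2 = 5.1898.

Step 4 — unit eigenvector for λ_1: solve (Sigma - λ_1 I)v = 0. First row:
  (7 - 20.8102)·v_x + (5)·v_y = 0, i.e. (-13.8102)·v_x + (5)·v_y = 0,
  so v ∝ (b, λ_1 - a) = (5, 13.8102) = u.
  ||u|| = √((5)² + (13.8102)²) = √(215.723) ≈ 14.6875,
  v_1 = u/||u|| ≈ (0.3404, 0.9403) (||v_1|| = 1).

λ_1 = 20.8102,  λ_2 = 5.1898;  v_1 ≈ (0.3404, 0.9403)


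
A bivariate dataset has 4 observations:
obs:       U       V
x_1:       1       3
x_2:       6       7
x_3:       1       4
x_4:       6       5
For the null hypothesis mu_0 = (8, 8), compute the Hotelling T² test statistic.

Step 1 — sample mean vector:
  mean(U) = (1 + 6 + 1 + 6) / 4 = 14/4 = 3.5
  mean(V) = (3 + 7 + 4 + 5) / 4 = 19/4 = 4.75
  x̄ = (3.5, 4.75),  deviation x̄ - mu_0 = (3.5, 4.75) - (8, 8) = (-4.5, -3.25).

Step 2 — sample covariance matrix, S[i,j] = (1/(n-1)) · Σ_k (x_{k,i} - mean_i) · (x_{k,j} - mean_j), divisor n-1 = 3:
  S[U,U] = ((-2.5)·(-2.5) + (2.5)·(2.5) + (-2.5)·(-2.5) + (2.5)·(2.5)) / 3 = 25/3 = 8.3333
  S[U,V] = ((-2.5)·(-1.75) + (2.5)·(2.25) + (-2.5)·(-0.75) + (2.5)·(0.25)) / 3 = 12.5/3 = 4.1667
  S[V,V] = ((-1.75)·(-1.75) + (2.25)·(2.25) + (-0.75)·(-0.75) + (0.25)·(0.25)) / 3 = 8.75/3 = 2.9167
  S = [[8.3333, 4.1667],
 [4.1667, 2.9167]].

Step 3 — invert S. det(S) = 8.3333·2.9167 - (4.1667)² = 6.9444.
  S^{-1} = (1/det) · [[d, -b], [-b, a]] = [[0.42, -0.6],
 [-0.6, 1.2]].

Step 4 — quadratic form (x̄ - mu_0)^T · S^{-1} · (x̄ - mu_0):
  S^{-1} · (x̄ - mu_0) = (0.06, -1.2),
  (x̄ - mu_0)^T · [...] = (-4.5)·(0.06) + (-3.25)·(-1.2) = 3.63.

Step 5 — scale by n: T² = 4 · 3.63 = 14.52.

T² ≈ 14.52


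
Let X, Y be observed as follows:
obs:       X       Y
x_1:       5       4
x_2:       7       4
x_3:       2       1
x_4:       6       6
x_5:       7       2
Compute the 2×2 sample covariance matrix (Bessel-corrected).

Step 1 — column means:
  mean(X) = (5 + 7 + 2 + 6 + 7) / 5 = 27/5 = 5.4
  mean(Y) = (4 + 4 + 1 + 6 + 2) / 5 = 17/5 = 3.4

Step 2 — sample covariance S[i,j] = (1/(n-1)) · Σ_k (x_{k,i} - mean_i) · (x_{k,j} - mean_j), with n-1 = 4.
  S[X,X] = ((-0.4)·(-0.4) + (1.6)·(1.6) + (-3.4)·(-3.4) + (0.6)·(0.6) + (1.6)·(1.6)) / 4 = 17.2/4 = 4.3
  S[X,Y] = ((-0.4)·(0.6) + (1.6)·(0.6) + (-3.4)·(-2.4) + (0.6)·(2.6) + (1.6)·(-1.4)) / 4 = 8.2/4 = 2.05
  S[Y,Y] = ((0.6)·(0.6) + (0.6)·(0.6) + (-2.4)·(-2.4) + (2.6)·(2.6) + (-1.4)·(-1.4)) / 4 = 15.2/4 = 3.8

S is symmetric (S[j,i] = S[i,j]). Assembling:

S = [[4.3, 2.05],
 [2.05, 3.8]]


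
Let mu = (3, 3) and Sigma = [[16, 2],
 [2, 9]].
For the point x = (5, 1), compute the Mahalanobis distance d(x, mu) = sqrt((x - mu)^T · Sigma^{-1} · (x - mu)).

Step 1 — centre the observation: (x - mu) = (2, -2).

Step 2 — invert Sigma. det(Sigma) = 16·9 - (2)² = 140.
  Sigma^{-1} = (1/det) · [[d, -b], [-b, a]] = [[0.0643, -0.0143],
 [-0.0143, 0.1143]].

Step 3 — form the quadratic (x - mu)^T · Sigma^{-1} · (x - mu):
  Sigma^{-1} · (x - mu) = (0.1571, -0.2571).
  (x - mu)^T · [Sigma^{-1} · (x - mu)] = (2)·(0.1571) + (-2)·(-0.2571) = 0.8286.

Step 4 — take square root: d = √(0.8286) ≈ 0.9103.

d(x, mu) = √(0.8286) ≈ 0.9103


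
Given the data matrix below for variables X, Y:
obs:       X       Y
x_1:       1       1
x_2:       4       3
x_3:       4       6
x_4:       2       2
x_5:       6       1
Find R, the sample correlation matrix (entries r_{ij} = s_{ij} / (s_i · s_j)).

Step 1 — column means:
  mean(X) = (1 + 4 + 4 + 2 + 6) / 5 = 17/5 = 3.4
  mean(Y) = (1 + 3 + 6 + 2 + 1) / 5 = 13/5 = 2.6

Step 2 — sample variances and covariances s[i,j] = (1/(n-1)) · Σ_k (x_{k,i} - mean_i) · (x_{k,j} - mean_j), with n-1 = 4:
  s[X,X] = ((-2.4)·(-2.4) + (0.6)·(0.6) + (0.6)·(0.6) + (-1.4)·(-1.4) + (2.6)·(2.6)) / 4 = 15.2/4 = 3.8
  s[X,Y] = ((-2.4)·(-1.6) + (0.6)·(0.4) + (0.6)·(3.4) + (-1.4)·(-0.6) + (2.6)·(-1.6)) / 4 = 2.8/4 = 0.7
  s[Y,Y] = ((-1.6)·(-1.6) + (0.4)·(0.4) + (3.4)·(3.4) + (-0.6)·(-0.6) + (-1.6)·(-1.6)) / 4 = 17.2/4 = 4.3
  Sample standard deviations s_i = √(s[i,i]):
  s(X) = √(3.8) = 1.9494
  s(Y) = √(4.3) = 2.0736

Step 3 — r_{ij} = s_{ij} / (s_i · s_j):
  r[X,X] = 1 (diagonal).
  r[X,Y] = 0.7 / (1.9494 · 2.0736) = 0.7 / 4.0423 = 0.1732
  r[Y,Y] = 1 (diagonal).

R is symmetric with unit diagonal. Assembling:

R = [[1, 0.1732],
 [0.1732, 1]]


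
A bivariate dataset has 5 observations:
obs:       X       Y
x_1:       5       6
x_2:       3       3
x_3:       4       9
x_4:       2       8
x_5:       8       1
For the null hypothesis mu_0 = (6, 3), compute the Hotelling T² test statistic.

Step 1 — sample mean vector:
  mean(X) = (5 + 3 + 4 + 2 + 8) / 5 = 22/5 = 4.4
  mean(Y) = (6 + 3 + 9 + 8 + 1) / 5 = 27/5 = 5.4
  x̄ = (4.4, 5.4),  deviation x̄ - mu_0 = (4.4, 5.4) - (6, 3) = (-1.6, 2.4).

Step 2 — sample covariance matrix, S[i,j] = (1/(n-1)) · Σ_k (x_{k,i} - mean_i) · (x_{k,j} - mean_j), divisor n-1 = 4:
  S[X,X] = ((0.6)·(0.6) + (-1.4)·(-1.4) + (-0.4)·(-0.4) + (-2.4)·(-2.4) + (3.6)·(3.6)) / 4 = 21.2/4 = 5.3
  S[X,Y] = ((0.6)·(0.6) + (-1.4)·(-2.4) + (-0.4)·(3.6) + (-2.4)·(2.6) + (3.6)·(-4.4)) / 4 = -19.8/4 = -4.95
  S[Y,Y] = ((0.6)·(0.6) + (-2.4)·(-2.4) + (3.6)·(3.6) + (2.6)·(2.6) + (-4.4)·(-4.4)) / 4 = 45.2/4 = 11.3
  S = [[5.3, -4.95],
 [-4.95, 11.3]].

Step 3 — invert S. det(S) = 5.3·11.3 - (-4.95)² = 35.3875.
  S^{-1} = (1/det) · [[d, -b], [-b, a]] = [[0.3193, 0.1399],
 [0.1399, 0.1498]].

Step 4 — quadratic form (x̄ - mu_0)^T · S^{-1} · (x̄ - mu_0):
  S^{-1} · (x̄ - mu_0) = (-0.1752, 0.1356),
  (x̄ - mu_0)^T · [...] = (-1.6)·(-0.1752) + (2.4)·(0.1356) = 0.6059.

Step 5 — scale by n: T² = 5 · 0.6059 = 3.0293.

T² ≈ 3.0293
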